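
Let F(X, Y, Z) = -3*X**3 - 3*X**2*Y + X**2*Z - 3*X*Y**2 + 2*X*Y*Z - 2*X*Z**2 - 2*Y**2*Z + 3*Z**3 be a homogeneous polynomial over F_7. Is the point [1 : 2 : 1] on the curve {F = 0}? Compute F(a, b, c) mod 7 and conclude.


F(1,2,1) ≡ 5 (mod 7); P is NOT on the curve.

Evaluate F(1, 2, 1) term-by-term (mod 7).
  -3*X**3 ↦ -3·1·1·1 = -3
  -3*X**2*Y ↦ -3·1·2·1 = -6
  X**2*Z ↦ 1·1·1·1 = 1
  -3*X*Y**2 ↦ -3·1·4·1 = -12
  2*X*Y*Z ↦ 2·1·2·1 = 4
  -2*X*Z**2 ↦ -2·1·1·1 = -2
  -2*Y**2*Z ↦ -2·1·4·1 = -8
  3*Z**3 ↦ 3·1·1·1 = 3
Sum: F(1, 2, 1) = (-3) + (-6) + (1) + (-12) + (4) + (-2) + (-8) + (3) = -23.
Reducing mod 7: -23 ≡ 5 (mod 7).
Since F(a, b, c) ≡ 5 ≠ 0 (mod 7), P does NOT lie on the curve.


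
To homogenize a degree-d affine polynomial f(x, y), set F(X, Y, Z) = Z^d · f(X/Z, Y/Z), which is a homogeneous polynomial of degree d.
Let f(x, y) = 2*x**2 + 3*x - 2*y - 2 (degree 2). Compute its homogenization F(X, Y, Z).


F(X, Y, Z) = 2*X**2 + 3*X*Z - 2*Y*Z - 2*Z**2

deg(f) = 2.
Substitute x = X/Z, y = Y/Z into f, then multiply by Z^2.
  monomial 2·x^2·y^0 ↦ 2·X^2·Y^0·Z^0.
  monomial 3·x^1·y^0 ↦ 3·X^1·Y^0·Z^1.
  monomial -2·x^0·y^1 ↦ -2·X^0·Y^1·Z^1.
  monomial -2·x^0·y^0 ↦ -2·X^0·Y^0·Z^2.
Collecting: F(X, Y, Z) = 2*X**2 + 3*X*Z - 2*Y*Z - 2*Z**2.


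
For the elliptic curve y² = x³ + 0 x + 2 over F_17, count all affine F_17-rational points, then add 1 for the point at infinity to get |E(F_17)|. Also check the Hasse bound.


Affine points = {(0, 6), (0, 11), (4, 7), (4, 10), (5, 5), (5, 12), (8, 2), (8, 15), (9, 0), (10, 4), (10, 13), (12, 8), (12, 9), (14, 3), (14, 14), (16, 1), (16, 16)}; affine count = 17; |E(F_17)| = 18.

Discriminant check: Δ ∝ 4a³ + 27b² = 4·0³ + 27·2² = 4·0 + 27·4 ≡ 6 (mod 17). Nonzero ⇒ E is nonsingular.
For each x ∈ F_17, compute rhs = x³ + 0·x + 2 mod 17, then count y ∈ F_17 with y² ≡ rhs.
  x = 0: rhs = 2, matching y values: 6, 11 (2 points).
  x = 1: rhs = 3, matching y values: none (0 points).
  x = 2: rhs = 10, matching y values: none (0 points).
  x = 3: rhs = 12, matching y values: none (0 points).
  x = 4: rhs = 15, matching y values: 7, 10 (2 points).
  x = 5: rhs = 8, matching y values: 5, 12 (2 points).
  x = 6: rhs = 14, matching y values: none (0 points).
  x = 7: rhs = 5, matching y values: none (0 points).
  x = 8: rhs = 4, matching y values: 2, 15 (2 points).
  x = 9: rhs = 0, matching y values: 0 (1 points).
  x = 10: rhs = 16, matching y values: 4, 13 (2 points).
  x = 11: rhs = 7, matching y values: none (0 points).
  x = 12: rhs = 13, matching y values: 8, 9 (2 points).
  x = 13: rhs = 6, matching y values: none (0 points).
  x = 14: rhs = 9, matching y values: 3, 14 (2 points).
  x = 15: rhs = 11, matching y values: none (0 points).
  x = 16: rhs = 1, matching y values: 1, 16 (2 points).
Total affine count: 17.
Full point count |E(F_17)| = 17 + 1 = 18.
Hasse bound: |18 − (17+1)| = |0| = 0 ≤ 2√17 ≈ 8.2462 ✓.


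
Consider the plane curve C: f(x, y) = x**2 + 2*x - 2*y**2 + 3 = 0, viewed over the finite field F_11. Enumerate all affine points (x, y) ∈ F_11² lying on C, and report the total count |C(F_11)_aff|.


Affine F_11-points: {(1, 5), (1, 6), (2, 0), (3, 3), (3, 8), (6, 3), (6, 8), (7, 0), (8, 5), (8, 6), (10, 1), (10, 10)}; count = 12.

For each of the 121 pairs (x, y) ∈ F_11², evaluate f(x, y) mod 11. Record the zeros.
  x = 0: [0↦3, 1↦1, 2↦6, 3↦7, 4↦4, 5↦8, 6↦8, 7↦4, 8↦7, 9↦6, 10↦1]  zeros at y ∈ ∅
  x = 1: [0↦6, 1↦4, 2↦9, 3↦10, 4↦7, 5↦0, 6↦0, 7↦7, 8↦10, 9↦9, 10↦4]  zeros at y ∈ {5, 6}
  x = 2: [0↦0, 1↦9, 2↦3, 3↦4, 4↦1, 5↦5, 6↦5, 7↦1, 8↦4, 9↦3, 10↦9]  zeros at y ∈ {0}
  x = 3: [0↦7, 1↦5, 2↦10, 3↦0, 4↦8, 5↦1, 6↦1, 7↦8, 8↦0, 9↦10, 10↦5]  zeros at y ∈ {3, 8}
  x = 4: [0↦5, 1↦3, 2↦8, 3↦9, 4↦6, 5↦10, 6↦10, 7↦6, 8↦9, 9↦8, 10↦3]  zeros at y ∈ ∅
  x = 5: [0↦5, 1↦3, 2↦8, 3↦9, 4↦6, 5↦10, 6↦10, 7↦6, 8↦9, 9↦8, 10↦3]  zeros at y ∈ ∅
  x = 6: [0↦7, 1↦5, 2↦10, 3↦0, 4↦8, 5↦1, 6↦1, 7↦8, 8↦0, 9↦10, 10↦5]  zeros at y ∈ {3, 8}
  x = 7: [0↦0, 1↦9, 2↦3, 3↦4, 4↦1, 5↦5, 6↦5, 7↦1, 8↦4, 9↦3, 10↦9]  zeros at y ∈ {0}
  x = 8: [0↦6, 1↦4, 2↦9, 3↦10, 4↦7, 5↦0, 6↦0, 7↦7, 8↦10, 9↦9, 10↦4]  zeros at y ∈ {5, 6}
  x = 9: [0↦3, 1↦1, 2↦6, 3↦7, 4↦4, 5↦8, 6↦8, 7↦4, 8↦7, 9↦6, 10↦1]  zeros at y ∈ ∅
  x = 10: [0↦2, 1↦0, 2↦5, 3↦6, 4↦3, 5↦7, 6↦7, 7↦3, 8↦6, 9↦5, 10↦0]  zeros at y ∈ {1, 10}
Collecting zeros: affine points = {(1, 5), (1, 6), (2, 0), (3, 3), (3, 8), (6, 3), (6, 8), (7, 0), (8, 5), (8, 6), (10, 1), (10, 10)}.
Total count |C(F_11)_aff| = 12.


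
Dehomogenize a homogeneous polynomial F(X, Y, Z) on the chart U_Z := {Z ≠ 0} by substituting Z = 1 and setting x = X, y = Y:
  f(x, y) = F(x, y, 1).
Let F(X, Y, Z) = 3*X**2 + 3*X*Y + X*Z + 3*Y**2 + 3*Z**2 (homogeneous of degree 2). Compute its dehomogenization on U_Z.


f(x, y) = 3*x**2 + 3*x*y + x + 3*y**2 + 3

On U_Z we set Z = 1. Each monomial c·X^i·Y^j·Z^k in F becomes c·x^i·y^j·1^k = c·x^i·y^j.
Substituting Z = 1: F(X, Y, 1) = 3*x**2 + 3*x*y + x + 3*y**2 + 3.
Note: deg(f) ≤ deg(F) = 2; strict inequality happens when F is divisible by Z (lost terms).


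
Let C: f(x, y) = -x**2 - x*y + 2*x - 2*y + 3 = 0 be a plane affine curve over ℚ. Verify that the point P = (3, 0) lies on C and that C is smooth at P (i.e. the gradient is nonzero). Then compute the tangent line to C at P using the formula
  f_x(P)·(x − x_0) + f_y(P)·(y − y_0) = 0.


Tangent line at P: -4*x - 5*y + 12 = 0.

Step 1: f(3, 0) = 0, so P lies on C.
Step 2: partial derivatives
  f_x(x, y) = -2*x - y + 2, f_y(x, y) = -x - 2.
  f_x(P) = -4, f_y(P) = -5 (gradient nonzero, so P is smooth).
Step 3: tangent line at P: -4·(x − 3) + -5·(y − 0) = 0.
Expanding: -4*x - 5*y + 12 = 0.


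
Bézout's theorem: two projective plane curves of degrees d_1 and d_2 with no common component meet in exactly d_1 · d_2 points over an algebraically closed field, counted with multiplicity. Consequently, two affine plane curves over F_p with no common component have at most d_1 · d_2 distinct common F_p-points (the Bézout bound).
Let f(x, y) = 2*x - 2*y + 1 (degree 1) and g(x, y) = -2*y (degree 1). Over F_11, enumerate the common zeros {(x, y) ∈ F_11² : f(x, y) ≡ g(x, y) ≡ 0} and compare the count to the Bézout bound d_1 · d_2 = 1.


Common zeros: {(5, 0)}; count = 1; Bézout bound = 1.

deg(f) = 1, deg(g) = 1, so Bézout bound = 1.
Scan x ∈ F_11. For each x, list the y ∈ F_11 with f(x, y) ≡ 0 and those with g(x, y) ≡ 0 (mod 11); the common zeros in that column are the intersection.
  x = 0: f ≡ 0 at y ∈ {6}; g ≡ 0 at y ∈ {0}; common: ∅.
  x = 1: f ≡ 0 at y ∈ {7}; g ≡ 0 at y ∈ {0}; common: ∅.
  x = 2: f ≡ 0 at y ∈ {8}; g ≡ 0 at y ∈ {0}; common: ∅.
  x = 3: f ≡ 0 at y ∈ {9}; g ≡ 0 at y ∈ {0}; common: ∅.
  x = 4: f ≡ 0 at y ∈ {10}; g ≡ 0 at y ∈ {0}; common: ∅.
  x = 5: f ≡ 0 at y ∈ {0}; g ≡ 0 at y ∈ {0}; common: {0}.
  x = 6: f ≡ 0 at y ∈ {1}; g ≡ 0 at y ∈ {0}; common: ∅.
  x = 7: f ≡ 0 at y ∈ {2}; g ≡ 0 at y ∈ {0}; common: ∅.
  x = 8: f ≡ 0 at y ∈ {3}; g ≡ 0 at y ∈ {0}; common: ∅.
  x = 9: f ≡ 0 at y ∈ {4}; g ≡ 0 at y ∈ {0}; common: ∅.
  x = 10: f ≡ 0 at y ∈ {5}; g ≡ 0 at y ∈ {0}; common: ∅.
Collecting: common zeros = {(5, 0)}, so the count is 1.
Comparison with the Bézout bound: 1 ≤ 1 = deg(f)·deg(g), as expected for curves with no common component (the bound is attained).


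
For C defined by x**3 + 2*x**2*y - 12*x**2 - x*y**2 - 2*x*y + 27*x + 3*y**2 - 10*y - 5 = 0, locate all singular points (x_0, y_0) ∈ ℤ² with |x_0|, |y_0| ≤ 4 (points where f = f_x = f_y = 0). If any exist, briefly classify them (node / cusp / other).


Singular points: {(2, 3)}; classification: cusp.

Compute partial derivatives:
  f_x = 3*x**2 + 4*x*y - 24*x - y**2 - 2*y + 27.
  f_y = 2*x**2 - 2*x*y - 2*x + 6*y - 10.
Scan x_0 ∈ {−4, ..., 4}. For each x_0, f_y(x_0, y) is a polynomial in y; find its integer roots y ∈ {−4, ..., 4}, then test f_x and f at those candidates.
  x = -4: f_y(-4, y) = 14*y + 30; no integer root y with |y| ≤ 4.
  x = -3: f_y(-3, y) = 12*y + 14; no integer root y with |y| ≤ 4.
  x = -2: f_y(-2, y) = 10*y + 2; no integer root y with |y| ≤ 4.
  x = -1: f_y(-1, y) = 8*y - 6; no integer root y with |y| ≤ 4.
  x = 0: f_y(0, y) = 6*y - 10; no integer root y with |y| ≤ 4.
  x = 1: f_y(1, y) = 4*y - 10; no integer root y with |y| ≤ 4.
  x = 2: f_y(2, y) = 2*y - 6; vanishes at y ∈ {3}. (2, 3): f_x = 0, f = 0 — SINGULAR.
  x = 3: f_y(3, y) = 2; no integer root y with |y| ≤ 4.
  x = 4: f_y(4, y) = 14 - 2*y; no integer root y with |y| ≤ 4.
Only singular point on the grid: (2, 3).
Classify: substitute x = 2 + u, y = 3 + v and expand: f = u**3 + 2*u**2*v - u*v**2 + v**2.
No constant or linear terms (consistent with a singular point). Quadratic part: v**2. Cubic part: u**3 + 2*u**2*v - u*v**2.
The quadratic part v**2 is a perfect square, so there is a single (double) tangent line v = 0, i.e. y = 3. Restricting the cubic part to that line (v = 0) leaves u**3 ≠ 0, so f is not divisible by v and the branch is v² ≈ -u**3 to lowest order — this is a cusp.
Classification: cusp.


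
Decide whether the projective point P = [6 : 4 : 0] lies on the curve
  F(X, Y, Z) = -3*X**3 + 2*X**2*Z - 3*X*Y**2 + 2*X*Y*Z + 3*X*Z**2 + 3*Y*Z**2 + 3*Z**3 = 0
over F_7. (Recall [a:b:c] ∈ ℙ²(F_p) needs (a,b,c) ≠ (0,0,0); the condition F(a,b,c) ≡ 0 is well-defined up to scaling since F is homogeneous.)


F(6,4,0) ≡ 2 (mod 7); P is NOT on the curve.

Evaluate F(6, 4, 0) term-by-term (mod 7).
  -3*X**3 ↦ -3·216·1·1 = -648
  2*X**2*Z ↦ 2·36·1·0 = 0
  -3*X*Y**2 ↦ -3·6·16·1 = -288
  2*X*Y*Z ↦ 2·6·4·0 = 0
  3*X*Z**2 ↦ 3·6·1·0 = 0
  3*Y*Z**2 ↦ 3·1·4·0 = 0
  3*Z**3 ↦ 3·1·1·0 = 0
Sum: F(6, 4, 0) = (-648) + (0) + (-288) + (0) + (0) + (0) + (0) = -936.
Reducing mod 7: -936 ≡ 2 (mod 7).
Since F(a, b, c) ≡ 2 ≠ 0 (mod 7), P does NOT lie on the curve.


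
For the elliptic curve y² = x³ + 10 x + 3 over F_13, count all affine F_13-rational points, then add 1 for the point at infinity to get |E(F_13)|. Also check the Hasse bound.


Affine points = {(0, 4), (0, 9), (1, 1), (1, 12), (4, 4), (4, 9), (5, 3), (5, 10), (7, 0), (8, 6), (8, 7), (9, 4), (9, 9), (11, 1), (11, 12)}; affine count = 15; |E(F_13)| = 16.

Discriminant check: Δ ∝ 4a³ + 27b² = 4·10³ + 27·3² = 4·1000 + 27·9 ≡ 5 (mod 13). Nonzero ⇒ E is nonsingular.
For each x ∈ F_13, compute rhs = x³ + 10·x + 3 mod 13, then count y ∈ F_13 with y² ≡ rhs.
  x = 0: rhs = 3, matching y values: 4, 9 (2 points).
  x = 1: rhs = 1, matching y values: 1, 12 (2 points).
  x = 2: rhs = 5, matching y values: none (0 points).
  x = 3: rhs = 8, matching y values: none (0 points).
  x = 4: rhs = 3, matching y values: 4, 9 (2 points).
  x = 5: rhs = 9, matching y values: 3, 10 (2 points).
  x = 6: rhs = 6, matching y values: none (0 points).
  x = 7: rhs = 0, matching y values: 0 (1 points).
  x = 8: rhs = 10, matching y values: 6, 7 (2 points).
  x = 9: rhs = 3, matching y values: 4, 9 (2 points).
  x = 10: rhs = 11, matching y values: none (0 points).
  x = 11: rhs = 1, matching y values: 1, 12 (2 points).
  x = 12: rhs = 5, matching y values: none (0 points).
Total affine count: 15.
Full point count |E(F_13)| = 15 + 1 = 16.
Hasse bound: |16 − (13+1)| = |2| = 2 ≤ 2√13 ≈ 7.2111 ✓.


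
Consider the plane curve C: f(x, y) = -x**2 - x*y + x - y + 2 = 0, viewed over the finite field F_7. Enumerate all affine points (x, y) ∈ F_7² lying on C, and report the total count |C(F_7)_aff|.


Affine F_7-points: {(0, 2), (1, 1), (2, 0), (3, 6), (4, 5), (5, 4), (6, 0), (6, 1), (6, 2), (6, 3), (6, 4), (6, 5), (6, 6)}; count = 13.

For each of the 49 pairs (x, y) ∈ F_7², evaluate f(x, y) mod 7. Record the zeros.
  x = 0: [0↦2, 1↦1, 2↦0, 3↦6, 4↦5, 5↦4, 6↦3]  zeros at y ∈ {2}
  x = 1: [0↦2, 1↦0, 2↦5, 3↦3, 4↦1, 5↦6, 6↦4]  zeros at y ∈ {1}
  x = 2: [0↦0, 1↦4, 2↦1, 3↦5, 4↦2, 5↦6, 6↦3]  zeros at y ∈ {0}
  x = 3: [0↦3, 1↦6, 2↦2, 3↦5, 4↦1, 5↦4, 6↦0]  zeros at y ∈ {6}
  x = 4: [0↦4, 1↦6, 2↦1, 3↦3, 4↦5, 5↦0, 6↦2]  zeros at y ∈ {5}
  x = 5: [0↦3, 1↦4, 2↦5, 3↦6, 4↦0, 5↦1, 6↦2]  zeros at y ∈ {4}
  x = 6: [0↦0, 1↦0, 2↦0, 3↦0, 4↦0, 5↦0, 6↦0]  zeros at y ∈ {0, 1, 2, 3, 4, 5, 6}
Collecting zeros: affine points = {(0, 2), (1, 1), (2, 0), (3, 6), (4, 5), (5, 4), (6, 0), (6, 1), (6, 2), (6, 3), (6, 4), (6, 5), (6, 6)}.
Total count |C(F_7)_aff| = 13.


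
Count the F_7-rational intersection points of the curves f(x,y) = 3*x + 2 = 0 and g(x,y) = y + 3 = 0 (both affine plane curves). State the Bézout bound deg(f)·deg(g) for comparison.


Common zeros: {(4, 4)}; count = 1; Bézout bound = 1.

deg(f) = 1, deg(g) = 1, so Bézout bound = 1.
Scan x ∈ F_7. For each x, list the y ∈ F_7 with f(x, y) ≡ 0 and those with g(x, y) ≡ 0 (mod 7); the common zeros in that column are the intersection.
  x = 0: f ≡ 0 at y ∈ ∅; g ≡ 0 at y ∈ {4}; common: ∅.
  x = 1: f ≡ 0 at y ∈ ∅; g ≡ 0 at y ∈ {4}; common: ∅.
  x = 2: f ≡ 0 at y ∈ ∅; g ≡ 0 at y ∈ {4}; common: ∅.
  x = 3: f ≡ 0 at y ∈ ∅; g ≡ 0 at y ∈ {4}; common: ∅.
  x = 4: f ≡ 0 at y ∈ {0, 1, 2, 3, 4, 5, 6}; g ≡ 0 at y ∈ {4}; common: {4}.
  x = 5: f ≡ 0 at y ∈ ∅; g ≡ 0 at y ∈ {4}; common: ∅.
  x = 6: f ≡ 0 at y ∈ ∅; g ≡ 0 at y ∈ {4}; common: ∅.
Collecting: common zeros = {(4, 4)}, so the count is 1.
Comparison with the Bézout bound: 1 ≤ 1 = deg(f)·deg(g), as expected for curves with no common component (the bound is attained).


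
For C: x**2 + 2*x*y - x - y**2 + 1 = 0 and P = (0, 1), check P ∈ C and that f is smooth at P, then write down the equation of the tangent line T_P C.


Tangent line at P: x - 2*y + 2 = 0.

Step 1: f(0, 1) = 0, so P lies on C.
Step 2: partial derivatives
  f_x(x, y) = 2*x + 2*y - 1, f_y(x, y) = 2*x - 2*y.
  f_x(P) = 1, f_y(P) = -2 (gradient nonzero, so P is smooth).
Step 3: tangent line at P: 1·(x − 0) + -2·(y − 1) = 0.
Expanding: x - 2*y + 2 = 0.


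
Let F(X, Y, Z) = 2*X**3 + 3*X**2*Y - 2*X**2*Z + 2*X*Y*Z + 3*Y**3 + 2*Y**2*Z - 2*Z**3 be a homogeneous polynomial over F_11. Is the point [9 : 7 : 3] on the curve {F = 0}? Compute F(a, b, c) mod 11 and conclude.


F(9,7,3) ≡ 8 (mod 11); P is NOT on the curve.

Evaluate F(9, 7, 3) term-by-term (mod 11).
  2*X**3 ↦ 2·729·1·1 = 1458
  3*X**2*Y ↦ 3·81·7·1 = 1701
  -2*X**2*Z ↦ -2·81·1·3 = -486
  2*X*Y*Z ↦ 2·9·7·3 = 378
  3*Y**3 ↦ 3·1·343·1 = 1029
  2*Y**2*Z ↦ 2·1·49·3 = 294
  -2*Z**3 ↦ -2·1·1·27 = -54
Sum: F(9, 7, 3) = (1458) + (1701) + (-486) + (378) + (1029) + (294) + (-54) = 4320.
Reducing mod 11: 4320 ≡ 8 (mod 11).
Since F(a, b, c) ≡ 8 ≠ 0 (mod 11), P does NOT lie on the curve.


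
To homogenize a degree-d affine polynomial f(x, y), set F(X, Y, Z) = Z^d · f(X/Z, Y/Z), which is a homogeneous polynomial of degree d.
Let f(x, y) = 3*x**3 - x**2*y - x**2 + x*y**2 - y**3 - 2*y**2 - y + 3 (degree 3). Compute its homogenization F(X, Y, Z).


F(X, Y, Z) = 3*X**3 - X**2*Y - X**2*Z + X*Y**2 - Y**3 - 2*Y**2*Z - Y*Z**2 + 3*Z**3

deg(f) = 3.
Substitute x = X/Z, y = Y/Z into f, then multiply by Z^3.
  monomial 3·x^3·y^0 ↦ 3·X^3·Y^0·Z^0.
  monomial -1·x^2·y^1 ↦ -1·X^2·Y^1·Z^0.
  monomial -1·x^2·y^0 ↦ -1·X^2·Y^0·Z^1.
  monomial 1·x^1·y^2 ↦ 1·X^1·Y^2·Z^0.
  monomial -1·x^0·y^3 ↦ -1·X^0·Y^3·Z^0.
  monomial -2·x^0·y^2 ↦ -2·X^0·Y^2·Z^1.
  monomial -1·x^0·y^1 ↦ -1·X^0·Y^1·Z^2.
  monomial 3·x^0·y^0 ↦ 3·X^0·Y^0·Z^3.
Collecting: F(X, Y, Z) = 3*X**3 - X**2*Y - X**2*Z + X*Y**2 - Y**3 - 2*Y**2*Z - Y*Z**2 + 3*Z**3.


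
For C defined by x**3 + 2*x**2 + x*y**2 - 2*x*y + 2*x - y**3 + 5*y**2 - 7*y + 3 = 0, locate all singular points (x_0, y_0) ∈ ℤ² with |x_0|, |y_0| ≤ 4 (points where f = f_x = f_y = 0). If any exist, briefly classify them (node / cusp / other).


Singular points: {(-1, 1)}; classification: node.

Compute partial derivatives:
  f_x = 3*x**2 + 4*x + y**2 - 2*y + 2.
  f_y = 2*x*y - 2*x - 3*y**2 + 10*y - 7.
Scan x_0 ∈ {−4, ..., 4}. For each x_0, f_y(x_0, y) is a polynomial in y; find its integer roots y ∈ {−4, ..., 4}, then test f_x and f at those candidates.
  x = -4: f_y(-4, y) = -3*y**2 + 2*y + 1; vanishes at y ∈ {1}. (-4, 1): f_x = 33 ≠ 0.
  x = -3: f_y(-3, y) = -3*y**2 + 4*y - 1; vanishes at y ∈ {1}. (-3, 1): f_x = 16 ≠ 0.
  x = -2: f_y(-2, y) = -3*y**2 + 6*y - 3; vanishes at y ∈ {1}. (-2, 1): f_x = 5 ≠ 0.
  x = -1: f_y(-1, y) = -3*y**2 + 8*y - 5; vanishes at y ∈ {1}. (-1, 1): f_x = 0, f = 0 — SINGULAR.
  x = 0: f_y(0, y) = -3*y**2 + 10*y - 7; vanishes at y ∈ {1}. (0, 1): f_x = 1 ≠ 0.
  x = 1: f_y(1, y) = -3*y**2 + 12*y - 9; vanishes at y ∈ {1, 3}. (1, 1): f_x = 8 ≠ 0; (1, 3): f_x = 12 ≠ 0.
  x = 2: f_y(2, y) = -3*y**2 + 14*y - 11; vanishes at y ∈ {1}. (2, 1): f_x = 21 ≠ 0.
  x = 3: f_y(3, y) = -3*y**2 + 16*y - 13; vanishes at y ∈ {1}. (3, 1): f_x = 40 ≠ 0.
  x = 4: f_y(4, y) = -3*y**2 + 18*y - 15; vanishes at y ∈ {1}. (4, 1): f_x = 65 ≠ 0.
Only singular point on the grid: (-1, 1).
Classify: substitute x = -1 + u, y = 1 + v and expand: f = u**3 - u**2 + u*v**2 - v**3 + v**2.
No constant or linear terms (consistent with a singular point). Quadratic part: -u**2 + v**2. Cubic part: u**3 + u*v**2 - v**3.
The quadratic part v**2 - u**2 = (v − u)(v + u) splits into two distinct linear factors, so there are two distinct tangent lines y − 1 = ±(x − -1) — this is a node (ordinary double point).
Classification: node.


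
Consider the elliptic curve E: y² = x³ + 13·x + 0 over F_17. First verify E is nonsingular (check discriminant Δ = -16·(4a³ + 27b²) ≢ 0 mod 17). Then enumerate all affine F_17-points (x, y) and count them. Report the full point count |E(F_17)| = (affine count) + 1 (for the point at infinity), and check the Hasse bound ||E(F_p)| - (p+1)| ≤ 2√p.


Affine points = {(0, 0), (2, 0), (3, 7), (3, 10), (7, 3), (7, 14), (8, 2), (8, 15), (9, 8), (9, 9), (10, 5), (10, 12), (14, 6), (14, 11), (15, 0)}; affine count = 15; |E(F_17)| = 16.

Discriminant check: Δ ∝ 4a³ + 27b² = 4·13³ + 27·0² = 4·2197 + 27·0 ≡ 16 (mod 17). Nonzero ⇒ E is nonsingular.
For each x ∈ F_17, compute rhs = x³ + 13·x + 0 mod 17, then count y ∈ F_17 with y² ≡ rhs.
  x = 0: rhs = 0, matching y values: 0 (1 points).
  x = 1: rhs = 14, matching y values: none (0 points).
  x = 2: rhs = 0, matching y values: 0 (1 points).
  x = 3: rhs = 15, matching y values: 7, 10 (2 points).
  x = 4: rhs = 14, matching y values: none (0 points).
  x = 5: rhs = 3, matching y values: none (0 points).
  x = 6: rhs = 5, matching y values: none (0 points).
  x = 7: rhs = 9, matching y values: 3, 14 (2 points).
  x = 8: rhs = 4, matching y values: 2, 15 (2 points).
  x = 9: rhs = 13, matching y values: 8, 9 (2 points).
  x = 10: rhs = 8, matching y values: 5, 12 (2 points).
  x = 11: rhs = 12, matching y values: none (0 points).
  x = 12: rhs = 14, matching y values: none (0 points).
  x = 13: rhs = 3, matching y values: none (0 points).
  x = 14: rhs = 2, matching y values: 6, 11 (2 points).
  x = 15: rhs = 0, matching y values: 0 (1 points).
  x = 16: rhs = 3, matching y values: none (0 points).
Total affine count: 15.
Full point count |E(F_17)| = 15 + 1 = 16.
Hasse bound: |16 − (17+1)| = |-2| = 2 ≤ 2√17 ≈ 8.2462 ✓.


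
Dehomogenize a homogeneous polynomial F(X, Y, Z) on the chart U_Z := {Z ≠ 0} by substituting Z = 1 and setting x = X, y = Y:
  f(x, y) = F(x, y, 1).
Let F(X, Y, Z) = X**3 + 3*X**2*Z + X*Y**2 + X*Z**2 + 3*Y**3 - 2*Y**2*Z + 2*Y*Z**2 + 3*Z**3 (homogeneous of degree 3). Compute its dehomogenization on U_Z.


f(x, y) = x**3 + 3*x**2 + x*y**2 + x + 3*y**3 - 2*y**2 + 2*y + 3

On U_Z we set Z = 1. Each monomial c·X^i·Y^j·Z^k in F becomes c·x^i·y^j·1^k = c·x^i·y^j.
Substituting Z = 1: F(X, Y, 1) = x**3 + 3*x**2 + x*y**2 + x + 3*y**3 - 2*y**2 + 2*y + 3.
Note: deg(f) ≤ deg(F) = 3; strict inequality happens when F is divisible by Z (lost terms).


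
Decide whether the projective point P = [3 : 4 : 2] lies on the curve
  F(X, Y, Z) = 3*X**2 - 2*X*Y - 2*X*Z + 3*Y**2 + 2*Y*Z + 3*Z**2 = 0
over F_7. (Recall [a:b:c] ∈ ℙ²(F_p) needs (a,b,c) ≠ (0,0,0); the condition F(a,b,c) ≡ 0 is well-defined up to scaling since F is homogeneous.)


F(3,4,2) ≡ 4 (mod 7); P is NOT on the curve.

Evaluate F(3, 4, 2) term-by-term (mod 7).
  3*X**2 ↦ 3·9·1·1 = 27
  -2*X*Y ↦ -2·3·4·1 = -24
  -2*X*Z ↦ -2·3·1·2 = -12
  3*Y**2 ↦ 3·1·16·1 = 48
  2*Y*Z ↦ 2·1·4·2 = 16
  3*Z**2 ↦ 3·1·1·4 = 12
Sum: F(3, 4, 2) = (27) + (-24) + (-12) + (48) + (16) + (12) = 67.
Reducing mod 7: 67 ≡ 4 (mod 7).
Since F(a, b, c) ≡ 4 ≠ 0 (mod 7), P does NOT lie on the curve.


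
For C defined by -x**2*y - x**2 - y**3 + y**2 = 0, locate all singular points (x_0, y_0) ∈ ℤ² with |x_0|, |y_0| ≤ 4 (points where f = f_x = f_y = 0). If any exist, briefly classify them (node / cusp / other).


Singular points: {(0, 0)}; classification: node.

Compute partial derivatives:
  f_x = -2*x*y - 2*x.
  f_y = -x**2 - 3*y**2 + 2*y.
Scan x_0 ∈ {−4, ..., 4}. For each x_0, f_y(x_0, y) is a polynomial in y; find its integer roots y ∈ {−4, ..., 4}, then test f_x and f at those candidates.
  x = -4: f_y(-4, y) = -3*y**2 + 2*y - 16; no integer root y with |y| ≤ 4.
  x = -3: f_y(-3, y) = -3*y**2 + 2*y - 9; no integer root y with |y| ≤ 4.
  x = -2: f_y(-2, y) = -3*y**2 + 2*y - 4; no integer root y with |y| ≤ 4.
  x = -1: f_y(-1, y) = -3*y**2 + 2*y - 1; no integer root y with |y| ≤ 4.
  x = 0: f_y(0, y) = -3*y**2 + 2*y; vanishes at y ∈ {0}. (0, 0): f_x = 0, f = 0 — SINGULAR.
  x = 1: f_y(1, y) = -3*y**2 + 2*y - 1; no integer root y with |y| ≤ 4.
  x = 2: f_y(2, y) = -3*y**2 + 2*y - 4; no integer root y with |y| ≤ 4.
  x = 3: f_y(3, y) = -3*y**2 + 2*y - 9; no integer root y with |y| ≤ 4.
  x = 4: f_y(4, y) = -3*y**2 + 2*y - 16; no integer root y with |y| ≤ 4.
Only singular point on the grid: (0, 0).
Classify: substitute x = 0 + u, y = 0 + v and expand: f = -u**2*v - u**2 - v**3 + v**2.
No constant or linear terms (consistent with a singular point). Quadratic part: -u**2 + v**2. Cubic part: -u**2*v - v**3.
The quadratic part v**2 - u**2 = (v − u)(v + u) splits into two distinct linear factors, so there are two distinct tangent lines y − 0 = ±(x − 0) — this is a node (ordinary double point).
Classification: node.


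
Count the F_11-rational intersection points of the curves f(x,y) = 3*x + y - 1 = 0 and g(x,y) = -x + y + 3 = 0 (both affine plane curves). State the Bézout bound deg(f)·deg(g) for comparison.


Common zeros: {(1, 9)}; count = 1; Bézout bound = 1.

deg(f) = 1, deg(g) = 1, so Bézout bound = 1.
Scan x ∈ F_11. For each x, list the y ∈ F_11 with f(x, y) ≡ 0 and those with g(x, y) ≡ 0 (mod 11); the common zeros in that column are the intersection.
  x = 0: f ≡ 0 at y ∈ {1}; g ≡ 0 at y ∈ {8}; common: ∅.
  x = 1: f ≡ 0 at y ∈ {9}; g ≡ 0 at y ∈ {9}; common: {9}.
  x = 2: f ≡ 0 at y ∈ {6}; g ≡ 0 at y ∈ {10}; common: ∅.
  x = 3: f ≡ 0 at y ∈ {3}; g ≡ 0 at y ∈ {0}; common: ∅.
  x = 4: f ≡ 0 at y ∈ {0}; g ≡ 0 at y ∈ {1}; common: ∅.
  x = 5: f ≡ 0 at y ∈ {8}; g ≡ 0 at y ∈ {2}; common: ∅.
  x = 6: f ≡ 0 at y ∈ {5}; g ≡ 0 at y ∈ {3}; common: ∅.
  x = 7: f ≡ 0 at y ∈ {2}; g ≡ 0 at y ∈ {4}; common: ∅.
  x = 8: f ≡ 0 at y ∈ {10}; g ≡ 0 at y ∈ {5}; common: ∅.
  x = 9: f ≡ 0 at y ∈ {7}; g ≡ 0 at y ∈ {6}; common: ∅.
  x = 10: f ≡ 0 at y ∈ {4}; g ≡ 0 at y ∈ {7}; common: ∅.
Collecting: common zeros = {(1, 9)}, so the count is 1.
Comparison with the Bézout bound: 1 ≤ 1 = deg(f)·deg(g), as expected for curves with no common component (the bound is attained).


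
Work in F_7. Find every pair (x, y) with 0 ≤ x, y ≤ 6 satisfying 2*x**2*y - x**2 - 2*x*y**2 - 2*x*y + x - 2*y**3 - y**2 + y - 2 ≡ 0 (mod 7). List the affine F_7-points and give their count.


Affine F_7-points: {(1, 2), (1, 5), (3, 4), (4, 0), (4, 1), (4, 5), (5, 2), (6, 1)}; count = 8.

For each of the 49 pairs (x, y) ∈ F_7², evaluate f(x, y) mod 7. Record the zeros.
  x = 0: [0↦5, 1↦3, 2↦1, 3↦1, 4↦5, 5↦1, 6↦5]  zeros at y ∈ ∅
  x = 1: [0↦5, 1↦1, 2↦0, 3↦4, 4↦1, 5↦0, 6↦3]  zeros at y ∈ {2, 5}
  x = 2: [0↦3, 1↦1, 2↦5, 3↦3, 4↦4, 5↦3, 6↦2]  zeros at y ∈ ∅
  x = 3: [0↦6, 1↦3, 2↦2, 3↦5, 4↦0, 5↦3, 6↦2]  zeros at y ∈ {4}
  x = 4: [0↦0, 1↦0, 2↦5, 3↦3, 4↦3, 5↦0, 6↦3]  zeros at y ∈ {0, 1, 5}
  x = 5: [0↦6, 1↦6, 2↦0, 3↦4, 4↦6, 5↦1, 6↦5]  zeros at y ∈ {2}
  x = 6: [0↦3, 1↦0, 2↦1, 3↦1, 4↦2, 5↦6, 6↦1]  zeros at y ∈ {1}
Collecting zeros: affine points = {(1, 2), (1, 5), (3, 4), (4, 0), (4, 1), (4, 5), (5, 2), (6, 1)}.
Total count |C(F_7)_aff| = 8.


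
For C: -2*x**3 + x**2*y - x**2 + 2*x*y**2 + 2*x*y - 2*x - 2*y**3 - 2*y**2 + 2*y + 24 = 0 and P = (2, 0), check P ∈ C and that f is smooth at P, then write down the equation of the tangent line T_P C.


Tangent line at P: -30*x + 10*y + 60 = 0.

Step 1: f(2, 0) = 0, so P lies on C.
Step 2: partial derivatives
  f_x(x, y) = -6*x**2 + 2*x*y - 2*x + 2*y**2 + 2*y - 2, f_y(x, y) = x**2 + 4*x*y + 2*x - 6*y**2 - 4*y + 2.
  f_x(P) = -30, f_y(P) = 10 (gradient nonzero, so P is smooth).
Step 3: tangent line at P: -30·(x − 2) + 10·(y − 0) = 0.
Expanding: -30*x + 10*y + 60 = 0.


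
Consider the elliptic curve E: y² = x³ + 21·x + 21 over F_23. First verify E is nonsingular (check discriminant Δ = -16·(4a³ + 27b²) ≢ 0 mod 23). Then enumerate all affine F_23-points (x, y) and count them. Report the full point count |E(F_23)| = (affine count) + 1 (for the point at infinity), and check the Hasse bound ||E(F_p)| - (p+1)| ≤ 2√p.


Affine points = {(2, 5), (2, 18), (4, 10), (4, 13), (6, 8), (6, 15), (10, 9), (10, 14), (12, 0), (14, 0), (15, 10), (15, 13), (17, 1), (17, 22), (20, 0)}; affine count = 15; |E(F_23)| = 16.

Discriminant check: Δ ∝ 4a³ + 27b² = 4·21³ + 27·21² = 4·9261 + 27·441 ≡ 7 (mod 23). Nonzero ⇒ E is nonsingular.
For each x ∈ F_23, compute rhs = x³ + 21·x + 21 mod 23, then count y ∈ F_23 with y² ≡ rhs.
  x = 0: rhs = 21, matching y values: none (0 points).
  x = 1: rhs = 20, matching y values: none (0 points).
  x = 2: rhs = 2, matching y values: 5, 18 (2 points).
  x = 3: rhs = 19, matching y values: none (0 points).
  x = 4: rhs = 8, matching y values: 10, 13 (2 points).
  x = 5: rhs = 21, matching y values: none (0 points).
  x = 6: rhs = 18, matching y values: 8, 15 (2 points).
  x = 7: rhs = 5, matching y values: none (0 points).
  x = 8: rhs = 11, matching y values: none (0 points).
  x = 9: rhs = 19, matching y values: none (0 points).
  x = 10: rhs = 12, matching y values: 9, 14 (2 points).
  x = 11: rhs = 19, matching y values: none (0 points).
  x = 12: rhs = 0, matching y values: 0 (1 points).
  x = 13: rhs = 7, matching y values: none (0 points).
  x = 14: rhs = 0, matching y values: 0 (1 points).
  x = 15: rhs = 8, matching y values: 10, 13 (2 points).
  x = 16: rhs = 14, matching y values: none (0 points).
  x = 17: rhs = 1, matching y values: 1, 22 (2 points).
  x = 18: rhs = 21, matching y values: none (0 points).
  x = 19: rhs = 11, matching y values: none (0 points).
  x = 20: rhs = 0, matching y values: 0 (1 points).
  x = 21: rhs = 17, matching y values: none (0 points).
  x = 22: rhs = 22, matching y values: none (0 points).
Total affine count: 15.
Full point count |E(F_23)| = 15 + 1 = 16.
Hasse bound: |16 − (23+1)| = |-8| = 8 ≤ 2√23 ≈ 9.5917 ✓.


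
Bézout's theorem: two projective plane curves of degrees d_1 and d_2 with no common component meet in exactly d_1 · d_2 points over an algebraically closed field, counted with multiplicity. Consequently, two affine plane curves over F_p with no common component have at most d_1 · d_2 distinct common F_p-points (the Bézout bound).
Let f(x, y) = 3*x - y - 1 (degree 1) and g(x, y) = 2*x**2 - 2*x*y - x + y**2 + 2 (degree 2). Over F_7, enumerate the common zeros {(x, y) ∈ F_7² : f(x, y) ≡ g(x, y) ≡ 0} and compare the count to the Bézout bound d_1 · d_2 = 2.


Common zeros: {(4, 4)}; count = 1; Bézout bound = 2.

deg(f) = 1, deg(g) = 2, so Bézout bound = 2.
Scan x ∈ F_7. For each x, list the y ∈ F_7 with f(x, y) ≡ 0 and those with g(x, y) ≡ 0 (mod 7); the common zeros in that column are the intersection.
  x = 0: f ≡ 0 at y ∈ {6}; g ≡ 0 at y ∈ ∅; common: ∅.
  x = 1: f ≡ 0 at y ∈ {2}; g ≡ 0 at y ∈ ∅; common: ∅.
  x = 2: f ≡ 0 at y ∈ {5}; g ≡ 0 at y ∈ ∅; common: ∅.
  x = 3: f ≡ 0 at y ∈ {1}; g ≡ 0 at y ∈ ∅; common: ∅.
  x = 4: f ≡ 0 at y ∈ {4}; g ≡ 0 at y ∈ {4}; common: {4}.
  x = 5: f ≡ 0 at y ∈ {0}; g ≡ 0 at y ∈ ∅; common: ∅.
  x = 6: f ≡ 0 at y ∈ {3}; g ≡ 0 at y ∈ ∅; common: ∅.
Collecting: common zeros = {(4, 4)}, so the count is 1.
Comparison with the Bézout bound: 1 ≤ 2 = deg(f)·deg(g), as expected for curves with no common component (the affine F_7-count falls short of the bound because intersections may lie at infinity, over extension fields, or carry multiplicity).


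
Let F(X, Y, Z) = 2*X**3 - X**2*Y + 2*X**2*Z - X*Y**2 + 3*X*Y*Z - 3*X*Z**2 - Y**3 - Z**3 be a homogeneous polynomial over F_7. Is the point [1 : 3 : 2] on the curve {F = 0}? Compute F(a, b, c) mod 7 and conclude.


F(1,3,2) ≡ 0 (mod 7); P is on the curve.

Evaluate F(1, 3, 2) term-by-term (mod 7).
  2*X**3 ↦ 2·1·1·1 = 2
  -X**2*Y ↦ -1·1·3·1 = -3
  2*X**2*Z ↦ 2·1·1·2 = 4
  -X*Y**2 ↦ -1·1·9·1 = -9
  3*X*Y*Z ↦ 3·1·3·2 = 18
  -3*X*Z**2 ↦ -3·1·1·4 = -12
  -Y**3 ↦ -1·1·27·1 = -27
  -Z**3 ↦ -1·1·1·8 = -8
Sum: F(1, 3, 2) = (2) + (-3) + (4) + (-9) + (18) + (-12) + (-27) + (-8) = -35.
Reducing mod 7: -35 ≡ 0 (mod 7).
Since F(a, b, c) ≡ 0 (mod 7), P lies on the curve.


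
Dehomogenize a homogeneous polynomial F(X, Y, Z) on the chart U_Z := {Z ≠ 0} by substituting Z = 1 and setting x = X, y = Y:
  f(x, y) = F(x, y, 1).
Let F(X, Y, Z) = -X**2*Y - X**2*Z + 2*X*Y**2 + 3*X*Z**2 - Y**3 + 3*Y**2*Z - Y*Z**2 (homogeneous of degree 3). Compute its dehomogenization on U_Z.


f(x, y) = -x**2*y - x**2 + 2*x*y**2 + 3*x - y**3 + 3*y**2 - y

On U_Z we set Z = 1. Each monomial c·X^i·Y^j·Z^k in F becomes c·x^i·y^j·1^k = c·x^i·y^j.
Substituting Z = 1: F(X, Y, 1) = -x**2*y - x**2 + 2*x*y**2 + 3*x - y**3 + 3*y**2 - y.
Note: deg(f) ≤ deg(F) = 3; strict inequality happens when F is divisible by Z (lost terms).


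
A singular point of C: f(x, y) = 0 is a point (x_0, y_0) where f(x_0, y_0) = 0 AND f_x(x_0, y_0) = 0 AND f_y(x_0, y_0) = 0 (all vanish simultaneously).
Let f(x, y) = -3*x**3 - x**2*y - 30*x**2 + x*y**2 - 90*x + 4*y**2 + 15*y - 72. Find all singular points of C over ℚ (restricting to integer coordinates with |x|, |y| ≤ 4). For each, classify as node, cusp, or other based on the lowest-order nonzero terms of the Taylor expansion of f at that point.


Singular points: {(-3, -3)}; classification: cusp.

Compute partial derivatives:
  f_x = -9*x**2 - 2*x*y - 60*x + y**2 - 90.
  f_y = -x**2 + 2*x*y + 8*y + 15.
Scan x_0 ∈ {−4, ..., 4}. For each x_0, f_y(x_0, y) is a polynomial in y; find its integer roots y ∈ {−4, ..., 4}, then test f_x and f at those candidates.
  x = -4: f_y(-4, y) = -1; no integer root y with |y| ≤ 4.
  x = -3: f_y(-3, y) = 2*y + 6; vanishes at y ∈ {-3}. (-3, -3): f_x = 0, f = 0 — SINGULAR.
  x = -2: f_y(-2, y) = 4*y + 11; no integer root y with |y| ≤ 4.
  x = -1: f_y(-1, y) = 6*y + 14; no integer root y with |y| ≤ 4.
  x = 0: f_y(0, y) = 8*y + 15; no integer root y with |y| ≤ 4.
  x = 1: f_y(1, y) = 10*y + 14; no integer root y with |y| ≤ 4.
  x = 2: f_y(2, y) = 12*y + 11; no integer root y with |y| ≤ 4.
  x = 3: f_y(3, y) = 14*y + 6; no integer root y with |y| ≤ 4.
  x = 4: f_y(4, y) = 16*y - 1; no integer root y with |y| ≤ 4.
Only singular point on the grid: (-3, -3).
Classify: substitute x = -3 + u, y = -3 + v and expand: f = -3*u**3 - u**2*v + u*v**2 + v**2.
No constant or linear terms (consistent with a singular point). Quadratic part: v**2. Cubic part: -3*u**3 - u**2*v + u*v**2.
The quadratic part v**2 is a perfect square, so there is a single (double) tangent line v = 0, i.e. y = -3. Restricting the cubic part to that line (v = 0) leaves -3*u**3 ≠ 0, so f is not divisible by v and the branch is v² ≈ 3*u**3 to lowest order — this is a cusp.
Classification: cusp.


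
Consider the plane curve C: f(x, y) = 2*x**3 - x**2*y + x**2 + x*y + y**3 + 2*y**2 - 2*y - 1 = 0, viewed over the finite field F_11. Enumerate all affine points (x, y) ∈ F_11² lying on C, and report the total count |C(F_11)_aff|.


Affine F_11-points: {(0, 1), (0, 2), (0, 6), (1, 7), (2, 4), (2, 8), (3, 8), (4, 0), (4, 1), (4, 8), (5, 3), (5, 7), (5, 10), (7, 1), (8, 7)}; count = 15.

For each of the 121 pairs (x, y) ∈ F_11², evaluate f(x, y) mod 11. Record the zeros.
  x = 0: [0↦10, 1↦0, 2↦0, 3↦5, 4↦10, 5↦10, 6↦0, 7↦8, 8↦7, 9↦3, 10↦2]  zeros at y ∈ {1, 2, 6}
  x = 1: [0↦2, 1↦3, 2↦3, 3↦8, 4↦2, 5↦2, 6↦3, 7↦0, 8↦10, 9↦6, 10↦5]  zeros at y ∈ {7}
  x = 2: [0↦8, 1↦7, 2↦5, 3↦8, 4↦0, 5↦9, 6↦8, 7↦3, 8↦0, 9↦5, 10↦2]  zeros at y ∈ {4, 8}
  x = 3: [0↦7, 1↦2, 2↦7, 3↦6, 4↦5, 5↦10, 6↦5, 7↦7, 8↦0, 9↦1, 10↦5]  zeros at y ∈ {8}
  x = 4: [0↦0, 1↦0, 2↦10, 3↦3, 4↦7, 5↦6, 6↦6, 7↦2, 8↦0, 9↦6, 10↦4]  zeros at y ∈ {0, 1, 8}
  x = 5: [0↦10, 1↦2, 2↦4, 3↦0, 4↦7, 5↦9, 6↦1, 7↦0, 8↦1, 9↦10, 10↦0]  zeros at y ∈ {3, 7, 10}
  x = 6: [0↦5, 1↦9, 2↦1, 3↦9, 4↦6, 5↦9, 6↦2, 7↦2, 8↦4, 9↦3, 10↦5]  zeros at y ∈ ∅
  x = 7: [0↦8, 1↦0, 2↦2, 3↦9, 4↦5, 5↦7, 6↦10, 7↦9, 8↦10, 9↦8, 10↦9]  zeros at y ∈ {1}
  x = 8: [0↦9, 1↦9, 2↦8, 3↦1, 4↦5, 5↦4, 6↦4, 7↦0, 8↦9, 9↦4, 10↦2]  zeros at y ∈ {7}
  x = 9: [0↦9, 1↦4, 2↦9, 3↦8, 4↦7, 5↦1, 6↦7, 7↦9, 8↦2, 9↦3, 10↦7]  zeros at y ∈ ∅
  x = 10: [0↦9, 1↦8, 2↦6, 3↦9, 4↦1, 5↦10, 6↦9, 7↦4, 8↦1, 9↦6, 10↦3]  zeros at y ∈ ∅
Collecting zeros: affine points = {(0, 1), (0, 2), (0, 6), (1, 7), (2, 4), (2, 8), (3, 8), (4, 0), (4, 1), (4, 8), (5, 3), (5, 7), (5, 10), (7, 1), (8, 7)}.
Total count |C(F_11)_aff| = 15.


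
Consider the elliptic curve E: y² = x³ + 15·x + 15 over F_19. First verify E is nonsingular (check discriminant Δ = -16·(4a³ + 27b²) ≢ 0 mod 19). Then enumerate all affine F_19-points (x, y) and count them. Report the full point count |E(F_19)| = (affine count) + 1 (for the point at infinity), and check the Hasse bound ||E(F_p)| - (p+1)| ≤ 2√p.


Affine points = {(3, 7), (3, 12), (4, 5), (4, 14), (5, 5), (5, 14), (6, 6), (6, 13), (7, 8), (7, 11), (8, 1), (8, 18), (9, 9), (9, 10), (10, 5), (10, 14), (12, 2), (12, 17), (14, 9), (14, 10), (15, 9), (15, 10), (16, 0)}; affine count = 23; |E(F_19)| = 24.

Discriminant check: Δ ∝ 4a³ + 27b² = 4·15³ + 27·15² = 4·3375 + 27·225 ≡ 5 (mod 19). Nonzero ⇒ E is nonsingular.
For each x ∈ F_19, compute rhs = x³ + 15·x + 15 mod 19, then count y ∈ F_19 with y² ≡ rhs.
  x = 0: rhs = 15, matching y values: none (0 points).
  x = 1: rhs = 12, matching y values: none (0 points).
  x = 2: rhs = 15, matching y values: none (0 points).
  x = 3: rhs = 11, matching y values: 7, 12 (2 points).
  x = 4: rhs = 6, matching y values: 5, 14 (2 points).
  x = 5: rhs = 6, matching y values: 5, 14 (2 points).
  x = 6: rhs = 17, matching y values: 6, 13 (2 points).
  x = 7: rhs = 7, matching y values: 8, 11 (2 points).
  x = 8: rhs = 1, matching y values: 1, 18 (2 points).
  x = 9: rhs = 5, matching y values: 9, 10 (2 points).
  x = 10: rhs = 6, matching y values: 5, 14 (2 points).
  x = 11: rhs = 10, matching y values: none (0 points).
  x = 12: rhs = 4, matching y values: 2, 17 (2 points).
  x = 13: rhs = 13, matching y values: none (0 points).
  x = 14: rhs = 5, matching y values: 9, 10 (2 points).
  x = 15: rhs = 5, matching y values: 9, 10 (2 points).
  x = 16: rhs = 0, matching y values: 0 (1 points).
  x = 17: rhs = 15, matching y values: none (0 points).
  x = 18: rhs = 18, matching y values: none (0 points).
Total affine count: 23.
Full point count |E(F_19)| = 23 + 1 = 24.
Hasse bound: |24 − (19+1)| = |4| = 4 ≤ 2√19 ≈ 8.7178 ✓.


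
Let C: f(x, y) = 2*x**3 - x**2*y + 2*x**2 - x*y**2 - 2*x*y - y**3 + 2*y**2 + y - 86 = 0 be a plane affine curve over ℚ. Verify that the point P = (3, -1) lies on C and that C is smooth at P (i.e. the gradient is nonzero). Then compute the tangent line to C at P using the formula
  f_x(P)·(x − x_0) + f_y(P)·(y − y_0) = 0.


Tangent line at P: 73*x - 15*y - 234 = 0.

Step 1: f(3, -1) = 0, so P lies on C.
Step 2: partial derivatives
  f_x(x, y) = 6*x**2 - 2*x*y + 4*x - y**2 - 2*y, f_y(x, y) = -x**2 - 2*x*y - 2*x - 3*y**2 + 4*y + 1.
  f_x(P) = 73, f_y(P) = -15 (gradient nonzero, so P is smooth).
Step 3: tangent line at P: 73·(x − 3) + -15·(y − -1) = 0.
Expanding: 73*x - 15*y - 234 = 0.


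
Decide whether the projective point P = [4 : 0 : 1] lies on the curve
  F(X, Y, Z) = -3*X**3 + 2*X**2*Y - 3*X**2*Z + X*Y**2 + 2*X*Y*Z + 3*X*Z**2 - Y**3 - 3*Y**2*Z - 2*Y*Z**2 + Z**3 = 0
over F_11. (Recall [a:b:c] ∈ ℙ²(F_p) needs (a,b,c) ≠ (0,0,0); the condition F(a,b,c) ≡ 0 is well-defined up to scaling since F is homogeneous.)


F(4,0,1) ≡ 4 (mod 11); P is NOT on the curve.

Evaluate F(4, 0, 1) term-by-term (mod 11).
  -3*X**3 ↦ -3·64·1·1 = -192
  2*X**2*Y ↦ 2·16·0·1 = 0
  -3*X**2*Z ↦ -3·16·1·1 = -48
  X*Y**2 ↦ 1·4·0·1 = 0
  2*X*Y*Z ↦ 2·4·0·1 = 0
  3*X*Z**2 ↦ 3·4·1·1 = 12
  -Y**3 ↦ -1·1·0·1 = 0
  -3*Y**2*Z ↦ -3·1·0·1 = 0
  -2*Y*Z**2 ↦ -2·1·0·1 = 0
  Z**3 ↦ 1·1·1·1 = 1
Sum: F(4, 0, 1) = (-192) + (0) + (-48) + (0) + (0) + (12) + (0) + (0) + (0) + (1) = -227.
Reducing mod 11: -227 ≡ 4 (mod 11).
Since F(a, b, c) ≡ 4 ≠ 0 (mod 11), P does NOT lie on the curve.


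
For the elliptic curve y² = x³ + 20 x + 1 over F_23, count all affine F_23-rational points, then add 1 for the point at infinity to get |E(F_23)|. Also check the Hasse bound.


Affine points = {(0, 1), (0, 22), (2, 7), (2, 16), (7, 1), (7, 22), (8, 11), (8, 12), (9, 6), (9, 17), (14, 9), (14, 14), (16, 1), (16, 22), (18, 11), (18, 12), (19, 8), (19, 15), (20, 11), (20, 12), (22, 7), (22, 16)}; affine count = 22; |E(F_23)| = 23.

Discriminant check: Δ ∝ 4a³ + 27b² = 4·20³ + 27·1² = 4·8000 + 27·1 ≡ 11 (mod 23). Nonzero ⇒ E is nonsingular.
For each x ∈ F_23, compute rhs = x³ + 20·x + 1 mod 23, then count y ∈ F_23 with y² ≡ rhs.
  x = 0: rhs = 1, matching y values: 1, 22 (2 points).
  x = 1: rhs = 22, matching y values: none (0 points).
  x = 2: rhs = 3, matching y values: 7, 16 (2 points).
  x = 3: rhs = 19, matching y values: none (0 points).
  x = 4: rhs = 7, matching y values: none (0 points).
  x = 5: rhs = 19, matching y values: none (0 points).
  x = 6: rhs = 15, matching y values: none (0 points).
  x = 7: rhs = 1, matching y values: 1, 22 (2 points).
  x = 8: rhs = 6, matching y values: 11, 12 (2 points).
  x = 9: rhs = 13, matching y values: 6, 17 (2 points).
  x = 10: rhs = 5, matching y values: none (0 points).
  x = 11: rhs = 11, matching y values: none (0 points).
  x = 12: rhs = 14, matching y values: none (0 points).
  x = 13: rhs = 20, matching y values: none (0 points).
  x = 14: rhs = 12, matching y values: 9, 14 (2 points).
  x = 15: rhs = 19, matching y values: none (0 points).
  x = 16: rhs = 1, matching y values: 1, 22 (2 points).
  x = 17: rhs = 10, matching y values: none (0 points).
  x = 18: rhs = 6, matching y values: 11, 12 (2 points).
  x = 19: rhs = 18, matching y values: 8, 15 (2 points).
  x = 20: rhs = 6, matching y values: 11, 12 (2 points).
  x = 21: rhs = 22, matching y values: none (0 points).
  x = 22: rhs = 3, matching y values: 7, 16 (2 points).
Total affine count: 22.
Full point count |E(F_23)| = 22 + 1 = 23.
Hasse bound: |23 − (23+1)| = |-1| = 1 ≤ 2√23 ≈ 9.5917 ✓.
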